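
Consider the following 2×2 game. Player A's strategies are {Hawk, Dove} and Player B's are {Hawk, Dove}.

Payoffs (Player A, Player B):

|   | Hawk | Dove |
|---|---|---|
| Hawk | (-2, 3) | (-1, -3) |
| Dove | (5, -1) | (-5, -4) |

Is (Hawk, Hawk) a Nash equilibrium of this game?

No

At (Hawk, Hawk), Player A earns -2; switching to Dove would give 5, so Player A would deviate.
Player B earns 3; switching to Dove would give -3, so Player B has no profitable deviation.
Since at least one player can profitably deviate, this is not a Nash equilibrium.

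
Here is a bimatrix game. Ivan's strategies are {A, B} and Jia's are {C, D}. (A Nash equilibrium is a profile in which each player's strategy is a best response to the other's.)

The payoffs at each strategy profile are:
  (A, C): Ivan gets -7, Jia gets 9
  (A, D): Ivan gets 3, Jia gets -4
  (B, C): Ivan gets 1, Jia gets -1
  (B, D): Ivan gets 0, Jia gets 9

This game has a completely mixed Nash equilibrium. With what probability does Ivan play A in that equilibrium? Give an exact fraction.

10/23

Let r be the probability that Ivan plays A. In a completely mixed equilibrium, Jia must be indifferent between C and D.
Jia's expected payoff from C is 9r − (1−r); from D it is −4r + 9(1−r).
Setting these equal: 10r − 1 = −13r + 9, so r = 10/23.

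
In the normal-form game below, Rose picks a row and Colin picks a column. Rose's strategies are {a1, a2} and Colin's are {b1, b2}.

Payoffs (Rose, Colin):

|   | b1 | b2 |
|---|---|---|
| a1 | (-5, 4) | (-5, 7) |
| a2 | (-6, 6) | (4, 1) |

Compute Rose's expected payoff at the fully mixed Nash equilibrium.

-5

First find y, the probability Colin plays b1, from Rose's indifference between a1 and a2: −5y − 5(1−y) = −6y + 4(1−y), giving y = 9/10.
Since Rose is indifferent in equilibrium, Rose's expected payoff equals the payoff from either row against (9/10, 1/10). Using a1: −5(9/10) − 5(1/10) = -5.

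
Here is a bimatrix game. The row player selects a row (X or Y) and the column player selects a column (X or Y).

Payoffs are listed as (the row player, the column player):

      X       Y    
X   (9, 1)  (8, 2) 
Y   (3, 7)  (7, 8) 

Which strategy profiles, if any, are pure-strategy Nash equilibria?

(X, Y)

(X, X): the column player prefers Y (2 > 1) — not an equilibrium.
(X, Y): the row player gets 8 ≥ 7 from Y, and the column player gets 2 ≥ 1 from X — Nash equilibrium.
(Y, X): the row player prefers X (9 > 3); the column player prefers Y (8 > 7) — not an equilibrium.
(Y, Y): the row player prefers X (8 > 7) — not an equilibrium.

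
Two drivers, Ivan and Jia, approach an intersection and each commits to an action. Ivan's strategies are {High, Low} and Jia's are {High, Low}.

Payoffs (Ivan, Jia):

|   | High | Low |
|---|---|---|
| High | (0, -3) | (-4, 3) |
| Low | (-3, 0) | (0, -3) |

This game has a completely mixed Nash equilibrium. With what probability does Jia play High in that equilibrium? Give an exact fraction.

4/7

Let q be the probability that Jia plays High. In a completely mixed equilibrium, Ivan must be indifferent between High and Low.
Ivan's expected payoff from High is −4(1−q); from Low it is −3q.
Setting these equal: 4q − 4 = −3q, so q = 4/7.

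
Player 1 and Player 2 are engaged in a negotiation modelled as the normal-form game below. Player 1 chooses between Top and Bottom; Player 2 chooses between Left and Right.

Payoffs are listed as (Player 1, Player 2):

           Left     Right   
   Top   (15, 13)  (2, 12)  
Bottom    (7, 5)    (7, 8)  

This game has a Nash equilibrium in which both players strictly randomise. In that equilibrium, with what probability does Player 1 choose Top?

Let p be the probability that Player 1 plays Top. In a completely mixed equilibrium, Player 2 must be indifferent between Left and Right.
Player 2's expected payoff from Left is 13p + 5(1−p); from Right it is 12p + 8(1−p).
Setting these equal: 8p + 5 = 4p + 8, so p = 3/4.

3/4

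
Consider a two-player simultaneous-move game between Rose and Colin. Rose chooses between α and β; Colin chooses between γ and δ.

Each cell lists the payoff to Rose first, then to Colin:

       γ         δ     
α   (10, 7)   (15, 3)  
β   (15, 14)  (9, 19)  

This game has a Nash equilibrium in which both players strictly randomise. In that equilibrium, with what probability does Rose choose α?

5/9

Let x be the probability that Rose plays α. In a completely mixed equilibrium, Colin must be indifferent between γ and δ.
Colin's expected payoff from γ is 7x + 14(1−x); from δ it is 3x + 19(1−x).
Setting these equal: −7x + 14 = −16x + 19, so x = 5/9.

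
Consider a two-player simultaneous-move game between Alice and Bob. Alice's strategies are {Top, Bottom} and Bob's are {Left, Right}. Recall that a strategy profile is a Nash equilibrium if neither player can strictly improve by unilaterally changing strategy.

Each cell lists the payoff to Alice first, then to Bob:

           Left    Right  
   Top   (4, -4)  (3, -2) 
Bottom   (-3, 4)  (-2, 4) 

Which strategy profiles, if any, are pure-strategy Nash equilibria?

(Top, Left): Bob prefers Right (-2 > -4) — not an equilibrium.
(Top, Right): Alice gets 3 ≥ -2 from Bottom, and Bob gets -2 ≥ -4 from Left — Nash equilibrium.
(Bottom, Left): Alice prefers Top (4 > -3) — not an equilibrium.
(Bottom, Right): Alice prefers Top (3 > -2) — not an equilibrium.

(Top, Right)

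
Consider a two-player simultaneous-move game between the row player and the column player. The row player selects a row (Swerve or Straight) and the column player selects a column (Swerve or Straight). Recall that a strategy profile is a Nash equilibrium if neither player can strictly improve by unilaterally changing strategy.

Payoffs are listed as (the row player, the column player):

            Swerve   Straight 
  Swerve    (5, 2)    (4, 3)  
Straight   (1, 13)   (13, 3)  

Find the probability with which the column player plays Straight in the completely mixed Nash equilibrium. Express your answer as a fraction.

4/13

Let c be the probability that the column player plays Swerve. In a completely mixed equilibrium, the row player must be indifferent between Swerve and Straight.
The row player's expected payoff from Swerve is 5c + 4(1−c); from Straight it is c + 13(1−c).
Setting these equal: c + 4 = −12c + 13, so c = 9/13.
Therefore the column player plays Straight with probability 1 − 9/13 = 4/13.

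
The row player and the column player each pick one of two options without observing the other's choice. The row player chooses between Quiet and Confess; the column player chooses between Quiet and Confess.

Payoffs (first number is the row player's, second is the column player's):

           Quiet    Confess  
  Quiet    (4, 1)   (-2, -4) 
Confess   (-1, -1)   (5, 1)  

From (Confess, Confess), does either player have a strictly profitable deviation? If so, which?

Neither

The row player at (Confess, Confess) earns 5; deviating to Quiet yields -2 — not better.
The column player earns 1; deviating to Quiet yields -1 — not better.
Neither player can strictly improve; the profile is a Nash equilibrium.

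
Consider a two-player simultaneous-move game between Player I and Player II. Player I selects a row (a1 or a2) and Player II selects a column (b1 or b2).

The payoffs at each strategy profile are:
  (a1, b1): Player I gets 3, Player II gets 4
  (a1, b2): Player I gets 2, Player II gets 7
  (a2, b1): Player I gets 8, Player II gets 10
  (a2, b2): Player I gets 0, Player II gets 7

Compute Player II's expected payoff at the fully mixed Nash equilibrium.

7

First find x, the probability Player I plays a1, from Player II's indifference between b1 and b2: 4x + 10(1−x) = 7x + 7(1−x), giving x = 1/2.
Since Player II is indifferent in equilibrium, Player II's expected payoff equals the payoff from either column against (1/2, 1/2). Using b1: 4(1/2) + 10(1/2) = 7.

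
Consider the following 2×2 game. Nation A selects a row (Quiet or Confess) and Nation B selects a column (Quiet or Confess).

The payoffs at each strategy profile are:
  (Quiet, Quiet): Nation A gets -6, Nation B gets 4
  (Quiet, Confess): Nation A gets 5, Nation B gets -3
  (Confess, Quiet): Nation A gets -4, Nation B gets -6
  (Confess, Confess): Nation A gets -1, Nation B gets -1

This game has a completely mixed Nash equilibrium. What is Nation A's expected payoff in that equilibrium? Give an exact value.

-13/4

First find y, the probability Nation B plays Quiet, from Nation A's indifference between Quiet and Confess: −6y + 5(1−y) = −4y − (1−y), giving y = 3/4.
Since Nation A is indifferent in equilibrium, Nation A's expected payoff equals the payoff from either row against (3/4, 1/4). Using Quiet: −6(3/4) + 5(1/4) = -13/4.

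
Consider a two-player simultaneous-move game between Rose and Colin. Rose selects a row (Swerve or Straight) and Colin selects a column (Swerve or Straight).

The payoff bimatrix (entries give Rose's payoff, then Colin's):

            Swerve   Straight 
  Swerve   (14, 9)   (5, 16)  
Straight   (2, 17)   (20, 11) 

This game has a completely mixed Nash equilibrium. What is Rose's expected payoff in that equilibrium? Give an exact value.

First find q, the probability Colin plays Swerve, from Rose's indifference between Swerve and Straight: 14q + 5(1−q) = 2q + 20(1−q), giving q = 5/9.
Since Rose is indifferent in equilibrium, Rose's expected payoff equals the payoff from either row against (5/9, 4/9). Using Swerve: 14(5/9) + 5(4/9) = 10.

10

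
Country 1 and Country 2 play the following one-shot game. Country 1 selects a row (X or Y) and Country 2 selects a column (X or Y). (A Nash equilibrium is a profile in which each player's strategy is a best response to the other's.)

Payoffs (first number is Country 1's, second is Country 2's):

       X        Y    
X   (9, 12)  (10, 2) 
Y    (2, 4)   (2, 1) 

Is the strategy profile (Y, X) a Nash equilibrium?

No

At (Y, X), Country 1 earns 2; switching to X would give 9, so Country 1 would deviate.
Country 2 earns 4; switching to Y would give 1, so Country 2 has no profitable deviation.
Since at least one player can profitably deviate, this is not a Nash equilibrium.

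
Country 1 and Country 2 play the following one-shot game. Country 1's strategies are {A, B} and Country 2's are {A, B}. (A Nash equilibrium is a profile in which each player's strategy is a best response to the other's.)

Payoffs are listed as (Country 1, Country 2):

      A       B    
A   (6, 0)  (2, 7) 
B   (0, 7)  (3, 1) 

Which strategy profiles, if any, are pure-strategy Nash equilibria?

none

(A, A): Country 2 prefers B (7 > 0) — not an equilibrium.
(A, B): Country 1 prefers B (3 > 2) — not an equilibrium.
(B, A): Country 1 prefers A (6 > 0) — not an equilibrium.
(B, B): Country 2 prefers A (7 > 1) — not an equilibrium.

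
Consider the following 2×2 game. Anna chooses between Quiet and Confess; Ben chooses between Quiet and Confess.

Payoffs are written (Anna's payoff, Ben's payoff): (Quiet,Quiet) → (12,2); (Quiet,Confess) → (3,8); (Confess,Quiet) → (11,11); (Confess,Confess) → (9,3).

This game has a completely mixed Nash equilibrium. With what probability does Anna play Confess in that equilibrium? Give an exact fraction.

3/7

Let r be the probability that Anna plays Quiet. In a completely mixed equilibrium, Ben must be indifferent between Quiet and Confess.
Ben's expected payoff from Quiet is 2r + 11(1−r); from Confess it is 8r + 3(1−r).
Setting these equal: −9r + 11 = 5r + 3, so r = 4/7.
Therefore Anna plays Confess with probability 1 − 4/7 = 3/7.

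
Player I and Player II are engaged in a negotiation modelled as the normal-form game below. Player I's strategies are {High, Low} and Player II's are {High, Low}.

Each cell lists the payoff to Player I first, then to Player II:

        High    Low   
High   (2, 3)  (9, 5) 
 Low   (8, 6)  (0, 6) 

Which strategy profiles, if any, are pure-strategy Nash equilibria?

(High, Low) and (Low, High)

(High, High): Player I prefers Low (8 > 2); Player II prefers Low (5 > 3) — not an equilibrium.
(High, Low): Player I gets 9 ≥ 0 from Low, and Player II gets 5 ≥ 3 from High — Nash equilibrium.
(Low, High): Player I gets 8 ≥ 2 from High, and Player II gets 6 ≥ 6 from Low — Nash equilibrium.
(Low, Low): Player I prefers High (9 > 0) — not an equilibrium.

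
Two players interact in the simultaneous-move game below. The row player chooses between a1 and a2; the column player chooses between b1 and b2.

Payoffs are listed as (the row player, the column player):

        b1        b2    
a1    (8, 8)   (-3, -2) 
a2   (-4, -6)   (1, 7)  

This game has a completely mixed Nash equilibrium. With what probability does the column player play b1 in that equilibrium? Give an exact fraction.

1/4

Let y be the probability that the column player plays b1. In a completely mixed equilibrium, the row player must be indifferent between a1 and a2.
The row player's expected payoff from a1 is 8y − 3(1−y); from a2 it is −4y + (1−y).
Setting these equal: 11y − 3 = −5y + 1, so y = 1/4.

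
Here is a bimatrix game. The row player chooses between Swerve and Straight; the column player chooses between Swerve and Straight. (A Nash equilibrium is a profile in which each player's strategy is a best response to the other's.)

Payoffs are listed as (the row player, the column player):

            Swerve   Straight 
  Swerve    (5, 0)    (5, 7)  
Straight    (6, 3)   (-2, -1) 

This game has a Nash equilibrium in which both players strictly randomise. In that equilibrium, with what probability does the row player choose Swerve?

4/11

Let x be the probability that the row player plays Swerve. In a completely mixed equilibrium, the column player must be indifferent between Swerve and Straight.
The column player's expected payoff from Swerve is 3(1−x); from Straight it is 7x − (1−x).
Setting these equal: −3x + 3 = 8x − 1, so x = 4/11.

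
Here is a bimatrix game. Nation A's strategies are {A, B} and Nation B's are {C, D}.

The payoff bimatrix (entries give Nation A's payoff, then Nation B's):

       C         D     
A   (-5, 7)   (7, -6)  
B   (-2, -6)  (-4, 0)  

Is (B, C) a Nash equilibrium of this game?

At (B, C), Nation A earns -2; switching to A would give -5, so Nation A has no profitable deviation.
Nation B earns -6; switching to D would give 0, so Nation B would deviate.
Since at least one player can profitably deviate, this is not a Nash equilibrium.

No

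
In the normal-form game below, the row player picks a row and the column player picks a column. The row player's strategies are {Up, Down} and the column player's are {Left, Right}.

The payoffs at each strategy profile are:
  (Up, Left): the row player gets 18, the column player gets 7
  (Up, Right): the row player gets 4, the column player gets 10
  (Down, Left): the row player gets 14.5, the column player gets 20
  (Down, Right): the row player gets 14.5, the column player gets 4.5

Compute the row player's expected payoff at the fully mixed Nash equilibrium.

29/2

First find y, the probability the column player plays Left, from the row player's indifference between Up and Down: 18y + 4(1−y) = 14.5y + 14.5(1−y), giving y = 3/4.
Since the row player is indifferent in equilibrium, the row player's expected payoff equals the payoff from either row against (3/4, 1/4). Using Up: 18(3/4) + 4(1/4) = 29/2.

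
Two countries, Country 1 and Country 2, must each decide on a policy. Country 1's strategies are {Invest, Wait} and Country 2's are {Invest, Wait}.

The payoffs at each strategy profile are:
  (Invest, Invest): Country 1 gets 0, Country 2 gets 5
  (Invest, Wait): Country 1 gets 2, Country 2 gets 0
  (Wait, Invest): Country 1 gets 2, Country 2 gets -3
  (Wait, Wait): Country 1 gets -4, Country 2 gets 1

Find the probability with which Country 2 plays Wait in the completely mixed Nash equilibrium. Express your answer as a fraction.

1/4

Let y be the probability that Country 2 plays Invest. In a completely mixed equilibrium, Country 1 must be indifferent between Invest and Wait.
Country 1's expected payoff from Invest is 2(1−y); from Wait it is 2y − 4(1−y).
Setting these equal: −2y + 2 = 6y − 4, so y = 3/4.
Therefore Country 2 plays Wait with probability 1 − 3/4 = 1/4.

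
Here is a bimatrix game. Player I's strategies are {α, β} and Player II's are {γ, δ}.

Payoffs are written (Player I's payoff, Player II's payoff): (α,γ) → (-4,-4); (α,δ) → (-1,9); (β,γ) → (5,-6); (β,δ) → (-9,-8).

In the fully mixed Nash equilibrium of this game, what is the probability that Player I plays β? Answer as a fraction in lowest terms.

13/15

Let x be the probability that Player I plays α. In a completely mixed equilibrium, Player II must be indifferent between γ and δ.
Player II's expected payoff from γ is −4x − 6(1−x); from δ it is 9x − 8(1−x).
Setting these equal: 2x − 6 = 17x − 8, so x = 2/15.
Therefore Player I plays β with probability 1 − 2/15 = 13/15.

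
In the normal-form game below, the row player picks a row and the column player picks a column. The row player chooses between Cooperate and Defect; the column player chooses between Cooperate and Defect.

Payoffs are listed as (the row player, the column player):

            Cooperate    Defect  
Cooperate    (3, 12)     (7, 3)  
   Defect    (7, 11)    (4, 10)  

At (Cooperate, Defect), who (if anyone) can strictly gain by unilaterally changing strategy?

The row player at (Cooperate, Defect) earns 7; deviating to Defect yields 4 — not better.
The column player earns 3; deviating to Cooperate yields 12 — a strict improvement.
Only the column player has a strictly profitable deviation.

The column player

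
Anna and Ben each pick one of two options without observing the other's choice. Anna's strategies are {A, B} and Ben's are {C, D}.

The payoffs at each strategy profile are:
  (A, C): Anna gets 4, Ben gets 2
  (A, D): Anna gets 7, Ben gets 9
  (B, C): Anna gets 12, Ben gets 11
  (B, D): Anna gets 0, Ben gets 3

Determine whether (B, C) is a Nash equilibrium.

Yes

At (B, C), Anna earns 12; switching to A would give 4, so Anna has no profitable deviation.
Ben earns 11; switching to D would give 3, so Ben has no profitable deviation.
Neither player can gain by a unilateral deviation, so this profile is a Nash equilibrium.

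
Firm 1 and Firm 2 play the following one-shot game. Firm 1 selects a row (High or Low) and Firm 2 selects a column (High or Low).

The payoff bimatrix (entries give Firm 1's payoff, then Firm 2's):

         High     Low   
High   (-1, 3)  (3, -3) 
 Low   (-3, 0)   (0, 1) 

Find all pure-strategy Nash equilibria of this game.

(High, High)

(High, High): Firm 1 gets -1 ≥ -3 from Low, and Firm 2 gets 3 ≥ -3 from Low — Nash equilibrium.
(High, Low): Firm 2 prefers High (3 > -3) — not an equilibrium.
(Low, High): Firm 1 prefers High (-1 > -3); Firm 2 prefers Low (1 > 0) — not an equilibrium.
(Low, Low): Firm 1 prefers High (3 > 0) — not an equilibrium.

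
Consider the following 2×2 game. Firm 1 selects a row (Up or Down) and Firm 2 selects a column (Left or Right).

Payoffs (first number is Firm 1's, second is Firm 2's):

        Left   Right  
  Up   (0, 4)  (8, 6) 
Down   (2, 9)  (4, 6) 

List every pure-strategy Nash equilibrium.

(Up, Left): Firm 1 prefers Down (2 > 0); Firm 2 prefers Right (6 > 4) — not an equilibrium.
(Up, Right): Firm 1 gets 8 ≥ 4 from Down, and Firm 2 gets 6 ≥ 4 from Left — Nash equilibrium.
(Down, Left): Firm 1 gets 2 ≥ 0 from Up, and Firm 2 gets 9 ≥ 6 from Right — Nash equilibrium.
(Down, Right): Firm 1 prefers Up (8 > 4); Firm 2 prefers Left (9 > 6) — not an equilibrium.

(Up, Right) and (Down, Left)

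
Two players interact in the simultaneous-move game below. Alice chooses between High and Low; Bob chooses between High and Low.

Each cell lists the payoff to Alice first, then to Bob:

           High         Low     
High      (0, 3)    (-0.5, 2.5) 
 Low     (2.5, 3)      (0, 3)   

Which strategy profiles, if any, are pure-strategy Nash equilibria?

(Low, High) and (Low, Low)

(High, High): Alice prefers Low (2.5 > 0) — not an equilibrium.
(High, Low): Alice prefers Low (0 > -0.5); Bob prefers High (3 > 2.5) — not an equilibrium.
(Low, High): Alice gets 2.5 ≥ 0 from High, and Bob gets 3 ≥ 3 from Low — Nash equilibrium.
(Low, Low): Alice gets 0 ≥ -0.5 from High, and Bob gets 3 ≥ 3 from High — Nash equilibrium.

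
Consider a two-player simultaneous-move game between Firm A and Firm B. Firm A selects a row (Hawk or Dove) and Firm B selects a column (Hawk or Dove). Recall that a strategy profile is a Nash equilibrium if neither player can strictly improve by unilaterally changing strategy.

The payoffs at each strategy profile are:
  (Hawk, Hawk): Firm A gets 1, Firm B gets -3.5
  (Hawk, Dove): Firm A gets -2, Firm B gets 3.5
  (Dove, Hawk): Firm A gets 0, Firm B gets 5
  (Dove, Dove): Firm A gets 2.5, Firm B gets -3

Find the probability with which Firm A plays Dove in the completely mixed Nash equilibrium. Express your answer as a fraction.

7/15

Let p be the probability that Firm A plays Hawk. In a completely mixed equilibrium, Firm B must be indifferent between Hawk and Dove.
Firm B's expected payoff from Hawk is −3.5p + 5(1−p); from Dove it is 3.5p − 3(1−p).
Setting these equal: −8.5p + 5 = 6.5p − 3, so p = 8/15.
Therefore Firm A plays Dove with probability 1 − 8/15 = 7/15.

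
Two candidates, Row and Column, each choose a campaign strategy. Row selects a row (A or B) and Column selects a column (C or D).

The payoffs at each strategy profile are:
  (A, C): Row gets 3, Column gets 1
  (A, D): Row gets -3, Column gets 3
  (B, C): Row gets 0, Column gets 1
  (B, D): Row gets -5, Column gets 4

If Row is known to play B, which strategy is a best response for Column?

D

Against B, Column earns 1 from C and 4 from D.
So D is the best response.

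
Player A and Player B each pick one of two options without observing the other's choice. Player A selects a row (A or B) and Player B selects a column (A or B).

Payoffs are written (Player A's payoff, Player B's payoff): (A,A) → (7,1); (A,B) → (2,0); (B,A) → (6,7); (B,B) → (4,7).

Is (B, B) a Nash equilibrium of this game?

Yes

At (B, B), Player A earns 4; switching to A would give 2, so Player A has no profitable deviation.
Player B earns 7; switching to A would give 7, so Player B has no profitable deviation.
Neither player can gain by a unilateral deviation, so this profile is a Nash equilibrium.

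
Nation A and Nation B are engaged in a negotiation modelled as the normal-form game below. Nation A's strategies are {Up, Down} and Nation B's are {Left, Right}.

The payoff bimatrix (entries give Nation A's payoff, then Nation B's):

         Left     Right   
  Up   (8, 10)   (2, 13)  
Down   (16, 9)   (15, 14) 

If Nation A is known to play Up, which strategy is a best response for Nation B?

Against Up, Nation B earns 10 from Left and 13 from Right.
So Right is the best response.

Right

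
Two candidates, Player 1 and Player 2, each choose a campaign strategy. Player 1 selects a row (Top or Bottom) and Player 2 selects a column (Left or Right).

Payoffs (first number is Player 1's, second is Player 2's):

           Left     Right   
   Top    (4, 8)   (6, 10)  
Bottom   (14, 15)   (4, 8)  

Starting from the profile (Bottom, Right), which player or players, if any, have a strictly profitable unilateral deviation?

Player 1 at (Bottom, Right) earns 4; deviating to Top yields 6 — a strict improvement.
Player 2 earns 8; deviating to Left yields 15 — a strict improvement.
Both Player 1 and Player 2 have strictly profitable deviations.

Both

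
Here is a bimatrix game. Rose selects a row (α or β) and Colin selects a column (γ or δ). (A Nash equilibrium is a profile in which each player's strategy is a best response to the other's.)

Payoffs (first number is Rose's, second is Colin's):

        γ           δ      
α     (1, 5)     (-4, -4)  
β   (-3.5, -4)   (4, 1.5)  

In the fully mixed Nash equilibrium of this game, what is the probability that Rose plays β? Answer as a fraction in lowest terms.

Let r be the probability that Rose plays α. In a completely mixed equilibrium, Colin must be indifferent between γ and δ.
Colin's expected payoff from γ is 5r − 4(1−r); from δ it is −4r + 1.5(1−r).
Setting these equal: 9r − 4 = −5.5r + 1.5, so r = 11/29.
Therefore Rose plays β with probability 1 − 11/29 = 18/29.

18/29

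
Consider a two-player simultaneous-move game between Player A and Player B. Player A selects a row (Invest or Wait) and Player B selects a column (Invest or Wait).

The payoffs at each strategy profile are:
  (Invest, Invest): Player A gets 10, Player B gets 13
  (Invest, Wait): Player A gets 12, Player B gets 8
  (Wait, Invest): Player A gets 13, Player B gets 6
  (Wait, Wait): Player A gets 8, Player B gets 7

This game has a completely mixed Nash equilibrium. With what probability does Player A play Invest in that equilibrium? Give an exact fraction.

Let p be the probability that Player A plays Invest. In a completely mixed equilibrium, Player B must be indifferent between Invest and Wait.
Player B's expected payoff from Invest is 13p + 6(1−p); from Wait it is 8p + 7(1−p).
Setting these equal: 7p + 6 = p + 7, so p = 1/6.

1/6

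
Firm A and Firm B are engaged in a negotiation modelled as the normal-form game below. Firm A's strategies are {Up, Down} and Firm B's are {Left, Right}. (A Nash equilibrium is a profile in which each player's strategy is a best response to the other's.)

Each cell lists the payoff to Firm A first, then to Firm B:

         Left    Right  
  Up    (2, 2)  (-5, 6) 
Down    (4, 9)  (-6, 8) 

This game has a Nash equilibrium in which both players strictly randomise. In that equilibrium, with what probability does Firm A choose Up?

1/5

Let p be the probability that Firm A plays Up. In a completely mixed equilibrium, Firm B must be indifferent between Left and Right.
Firm B's expected payoff from Left is 2p + 9(1−p); from Right it is 6p + 8(1−p).
Setting these equal: −7p + 9 = −2p + 8, so p = 1/5.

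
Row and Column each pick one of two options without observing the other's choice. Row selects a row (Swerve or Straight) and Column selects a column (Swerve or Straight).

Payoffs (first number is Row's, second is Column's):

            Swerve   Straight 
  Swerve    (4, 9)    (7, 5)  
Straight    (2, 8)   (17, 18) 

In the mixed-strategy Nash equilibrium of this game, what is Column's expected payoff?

First find p, the probability Row plays Swerve, from Column's indifference between Swerve and Straight: 9p + 8(1−p) = 5p + 18(1−p), giving p = 5/7.
Since Column is indifferent in equilibrium, Column's expected payoff equals the payoff from either column against (5/7, 2/7). Using Swerve: 9(5/7) + 8(2/7) = 61/7.

61/7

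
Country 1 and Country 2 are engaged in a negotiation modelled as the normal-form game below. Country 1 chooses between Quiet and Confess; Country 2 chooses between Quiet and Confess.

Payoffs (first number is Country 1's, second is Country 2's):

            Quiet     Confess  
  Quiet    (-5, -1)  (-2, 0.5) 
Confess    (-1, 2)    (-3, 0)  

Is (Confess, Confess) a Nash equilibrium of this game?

At (Confess, Confess), Country 1 earns -3; switching to Quiet would give -2, so Country 1 would deviate.
Country 2 earns 0; switching to Quiet would give 2, so Country 2 would deviate.
Since at least one player can profitably deviate, this is not a Nash equilibrium.

No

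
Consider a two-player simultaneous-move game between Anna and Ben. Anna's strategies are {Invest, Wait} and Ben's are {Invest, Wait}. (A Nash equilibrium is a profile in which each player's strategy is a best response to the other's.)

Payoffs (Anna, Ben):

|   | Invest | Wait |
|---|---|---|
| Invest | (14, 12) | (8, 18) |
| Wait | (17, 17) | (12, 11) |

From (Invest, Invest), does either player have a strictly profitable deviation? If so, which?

Anna at (Invest, Invest) earns 14; deviating to Wait yields 17 — a strict improvement.
Ben earns 12; deviating to Wait yields 18 — a strict improvement.
Both Anna and Ben have strictly profitable deviations.

Both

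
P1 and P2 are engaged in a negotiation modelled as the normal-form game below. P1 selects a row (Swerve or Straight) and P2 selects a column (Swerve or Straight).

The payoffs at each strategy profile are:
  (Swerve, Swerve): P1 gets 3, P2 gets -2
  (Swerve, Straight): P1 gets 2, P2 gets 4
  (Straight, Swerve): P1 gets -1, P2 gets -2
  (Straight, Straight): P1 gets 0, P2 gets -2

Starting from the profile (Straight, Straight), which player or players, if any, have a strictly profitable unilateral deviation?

P1 at (Straight, Straight) earns 0; deviating to Swerve yields 2 — a strict improvement.
P2 earns -2; deviating to Swerve yields -2 — not better.
Only P1 has a strictly profitable deviation.

P1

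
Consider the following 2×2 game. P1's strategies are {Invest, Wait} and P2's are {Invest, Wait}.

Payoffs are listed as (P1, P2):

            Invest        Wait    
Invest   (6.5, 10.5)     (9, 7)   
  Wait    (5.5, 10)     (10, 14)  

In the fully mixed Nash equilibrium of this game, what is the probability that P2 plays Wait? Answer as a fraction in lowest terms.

1/2

Let q be the probability that P2 plays Invest. In a completely mixed equilibrium, P1 must be indifferent between Invest and Wait.
P1's expected payoff from Invest is 6.5q + 9(1−q); from Wait it is 5.5q + 10(1−q).
Setting these equal: −2.5q + 9 = −4.5q + 10, so q = 1/2.
Therefore P2 plays Wait with probability 1 − 1/2 = 1/2.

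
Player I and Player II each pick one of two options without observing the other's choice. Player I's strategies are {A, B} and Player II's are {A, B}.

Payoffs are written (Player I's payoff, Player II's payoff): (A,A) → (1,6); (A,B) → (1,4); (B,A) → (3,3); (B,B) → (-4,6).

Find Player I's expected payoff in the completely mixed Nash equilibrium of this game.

First find q, the probability Player II plays A, from Player I's indifference between A and B: q + (1−q) = 3q − 4(1−q), giving q = 5/7.
Since Player I is indifferent in equilibrium, Player I's expected payoff equals the payoff from either row against (5/7, 2/7). Using A: (5/7) + (2/7) = 1.

1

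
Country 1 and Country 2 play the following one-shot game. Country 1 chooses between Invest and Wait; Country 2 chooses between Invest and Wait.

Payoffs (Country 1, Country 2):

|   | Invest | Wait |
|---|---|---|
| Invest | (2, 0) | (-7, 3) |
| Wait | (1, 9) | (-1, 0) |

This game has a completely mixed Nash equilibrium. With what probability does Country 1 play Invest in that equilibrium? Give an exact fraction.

Let r be the probability that Country 1 plays Invest. In a completely mixed equilibrium, Country 2 must be indifferent between Invest and Wait.
Country 2's expected payoff from Invest is 9(1−r); from Wait it is 3r.
Setting these equal: −9r + 9 = 3r, so r = 3/4.

3/4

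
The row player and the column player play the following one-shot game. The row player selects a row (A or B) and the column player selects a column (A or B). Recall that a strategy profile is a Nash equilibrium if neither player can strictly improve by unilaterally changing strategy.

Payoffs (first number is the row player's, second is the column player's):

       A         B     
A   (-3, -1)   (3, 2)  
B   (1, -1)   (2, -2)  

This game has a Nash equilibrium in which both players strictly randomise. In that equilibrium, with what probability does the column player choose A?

Let q be the probability that the column player plays A. In a completely mixed equilibrium, the row player must be indifferent between A and B.
The row player's expected payoff from A is −3q + 3(1−q); from B it is q + 2(1−q).
Setting these equal: −6q + 3 = −q + 2, so q = 1/5.

1/5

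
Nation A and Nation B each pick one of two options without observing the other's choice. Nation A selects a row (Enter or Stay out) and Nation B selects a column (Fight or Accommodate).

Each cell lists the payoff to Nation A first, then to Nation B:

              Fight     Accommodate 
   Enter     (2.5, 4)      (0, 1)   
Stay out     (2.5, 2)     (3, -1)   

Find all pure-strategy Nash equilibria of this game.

(Enter, Fight) and (Stay out, Fight)

(Enter, Fight): Nation A gets 2.5 ≥ 2.5 from Stay out, and Nation B gets 4 ≥ 1 from Accommodate — Nash equilibrium.
(Enter, Accommodate): Nation A prefers Stay out (3 > 0); Nation B prefers Fight (4 > 1) — not an equilibrium.
(Stay out, Fight): Nation A gets 2.5 ≥ 2.5 from Enter, and Nation B gets 2 ≥ -1 from Accommodate — Nash equilibrium.
(Stay out, Accommodate): Nation B prefers Fight (2 > -1) — not an equilibrium.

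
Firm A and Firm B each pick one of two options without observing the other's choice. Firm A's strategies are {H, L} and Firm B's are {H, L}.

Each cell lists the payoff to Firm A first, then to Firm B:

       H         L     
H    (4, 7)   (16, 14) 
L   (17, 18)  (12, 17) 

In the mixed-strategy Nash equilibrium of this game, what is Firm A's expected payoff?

224/17

First find y, the probability Firm B plays H, from Firm A's indifference between H and L: 4y + 16(1−y) = 17y + 12(1−y), giving y = 4/17.
Since Firm A is indifferent in equilibrium, Firm A's expected payoff equals the payoff from either row against (4/17, 13/17). Using H: 4(4/17) + 16(13/17) = 224/17.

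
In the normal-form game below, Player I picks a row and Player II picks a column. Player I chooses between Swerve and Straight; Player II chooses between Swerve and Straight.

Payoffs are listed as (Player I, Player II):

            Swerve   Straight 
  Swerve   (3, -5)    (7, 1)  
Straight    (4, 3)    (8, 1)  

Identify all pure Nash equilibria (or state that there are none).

(Straight, Swerve)

(Swerve, Swerve): Player I prefers Straight (4 > 3); Player II prefers Straight (1 > -5) — not an equilibrium.
(Swerve, Straight): Player I prefers Straight (8 > 7) — not an equilibrium.
(Straight, Swerve): Player I gets 4 ≥ 3 from Swerve, and Player II gets 3 ≥ 1 from Straight — Nash equilibrium.
(Straight, Straight): Player II prefers Swerve (3 > 1) — not an equilibrium.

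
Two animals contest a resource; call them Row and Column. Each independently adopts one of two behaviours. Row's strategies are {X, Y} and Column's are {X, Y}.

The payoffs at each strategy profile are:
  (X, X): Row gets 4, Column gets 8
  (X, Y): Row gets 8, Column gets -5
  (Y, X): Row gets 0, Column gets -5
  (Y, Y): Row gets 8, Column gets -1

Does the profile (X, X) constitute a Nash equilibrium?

At (X, X), Row earns 4; switching to Y would give 0, so Row has no profitable deviation.
Column earns 8; switching to Y would give -5, so Column has no profitable deviation.
Neither player can gain by a unilateral deviation, so this profile is a Nash equilibrium.

Yes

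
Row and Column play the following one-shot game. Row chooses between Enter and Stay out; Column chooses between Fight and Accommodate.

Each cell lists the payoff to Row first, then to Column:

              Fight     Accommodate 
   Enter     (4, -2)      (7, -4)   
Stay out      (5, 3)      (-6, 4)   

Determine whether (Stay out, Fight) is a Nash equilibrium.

No

At (Stay out, Fight), Row earns 5; switching to Enter would give 4, so Row has no profitable deviation.
Column earns 3; switching to Accommodate would give 4, so Column would deviate.
Since at least one player can profitably deviate, this is not a Nash equilibrium.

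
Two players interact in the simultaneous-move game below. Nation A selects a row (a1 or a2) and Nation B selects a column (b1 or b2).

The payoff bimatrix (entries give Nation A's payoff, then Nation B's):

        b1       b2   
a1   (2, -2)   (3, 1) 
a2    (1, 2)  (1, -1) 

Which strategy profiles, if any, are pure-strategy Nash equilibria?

(a1, b1): Nation B prefers b2 (1 > -2) — not an equilibrium.
(a1, b2): Nation A gets 3 ≥ 1 from a2, and Nation B gets 1 ≥ -2 from b1 — Nash equilibrium.
(a2, b1): Nation A prefers a1 (2 > 1) — not an equilibrium.
(a2, b2): Nation A prefers a1 (3 > 1); Nation B prefers b1 (2 > -1) — not an equilibrium.

(a1, b2)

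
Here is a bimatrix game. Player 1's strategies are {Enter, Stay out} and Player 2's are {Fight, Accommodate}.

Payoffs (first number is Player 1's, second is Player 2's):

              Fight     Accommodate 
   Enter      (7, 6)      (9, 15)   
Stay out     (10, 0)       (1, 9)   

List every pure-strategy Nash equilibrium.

(Enter, Accommodate)

(Enter, Fight): Player 1 prefers Stay out (10 > 7); Player 2 prefers Accommodate (15 > 6) — not an equilibrium.
(Enter, Accommodate): Player 1 gets 9 ≥ 1 from Stay out, and Player 2 gets 15 ≥ 6 from Fight — Nash equilibrium.
(Stay out, Fight): Player 2 prefers Accommodate (9 > 0) — not an equilibrium.
(Stay out, Accommodate): Player 1 prefers Enter (9 > 1) — not an equilibrium.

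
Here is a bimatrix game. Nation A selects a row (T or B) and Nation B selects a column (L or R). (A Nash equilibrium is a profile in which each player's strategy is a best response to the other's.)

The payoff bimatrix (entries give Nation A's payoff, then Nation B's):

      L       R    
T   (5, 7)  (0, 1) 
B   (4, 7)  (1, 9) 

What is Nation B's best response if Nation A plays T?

L

Against T, Nation B earns 7 from L and 1 from R.
So L is the best response.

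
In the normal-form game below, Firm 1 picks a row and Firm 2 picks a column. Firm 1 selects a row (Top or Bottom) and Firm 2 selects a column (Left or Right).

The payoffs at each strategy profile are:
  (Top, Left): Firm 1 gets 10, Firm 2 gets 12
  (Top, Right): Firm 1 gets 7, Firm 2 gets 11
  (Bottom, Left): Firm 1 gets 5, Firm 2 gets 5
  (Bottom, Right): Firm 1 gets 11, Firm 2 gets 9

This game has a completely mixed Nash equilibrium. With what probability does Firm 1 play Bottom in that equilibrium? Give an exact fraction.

Let r be the probability that Firm 1 plays Top. In a completely mixed equilibrium, Firm 2 must be indifferent between Left and Right.
Firm 2's expected payoff from Left is 12r + 5(1−r); from Right it is 11r + 9(1−r).
Setting these equal: 7r + 5 = 2r + 9, so r = 4/5.
Therefore Firm 1 plays Bottom with probability 1 − 4/5 = 1/5.

1/5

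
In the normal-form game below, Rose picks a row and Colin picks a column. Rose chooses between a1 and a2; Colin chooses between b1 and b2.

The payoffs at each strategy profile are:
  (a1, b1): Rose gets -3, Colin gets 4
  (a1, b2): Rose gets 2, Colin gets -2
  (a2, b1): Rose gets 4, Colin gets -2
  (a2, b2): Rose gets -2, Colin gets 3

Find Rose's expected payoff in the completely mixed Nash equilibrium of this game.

First find y, the probability Colin plays b1, from Rose's indifference between a1 and a2: −3y + 2(1−y) = 4y − 2(1−y), giving y = 4/11.
Since Rose is indifferent in equilibrium, Rose's expected payoff equals the payoff from either row against (4/11, 7/11). Using a1: −3(4/11) + 2(7/11) = 2/11.

2/11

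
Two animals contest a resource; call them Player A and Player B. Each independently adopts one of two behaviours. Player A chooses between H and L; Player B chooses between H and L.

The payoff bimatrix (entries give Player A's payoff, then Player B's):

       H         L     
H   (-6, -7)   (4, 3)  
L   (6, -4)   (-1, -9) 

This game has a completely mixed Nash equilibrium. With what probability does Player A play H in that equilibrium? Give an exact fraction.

Let p be the probability that Player A plays H. In a completely mixed equilibrium, Player B must be indifferent between H and L.
Player B's expected payoff from H is −7p − 4(1−p); from L it is 3p − 9(1−p).
Setting these equal: −3p − 4 = 12p − 9, so p = 1/3.

1/3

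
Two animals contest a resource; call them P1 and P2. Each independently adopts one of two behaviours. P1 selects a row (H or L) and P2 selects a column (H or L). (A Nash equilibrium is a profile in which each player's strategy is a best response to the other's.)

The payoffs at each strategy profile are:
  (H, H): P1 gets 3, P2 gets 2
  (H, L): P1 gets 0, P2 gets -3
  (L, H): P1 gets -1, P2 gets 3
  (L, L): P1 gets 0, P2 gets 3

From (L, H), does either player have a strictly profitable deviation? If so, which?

P1

P1 at (L, H) earns -1; deviating to H yields 3 — a strict improvement.
P2 earns 3; deviating to L yields 3 — not better.
Only P1 has a strictly profitable deviation.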